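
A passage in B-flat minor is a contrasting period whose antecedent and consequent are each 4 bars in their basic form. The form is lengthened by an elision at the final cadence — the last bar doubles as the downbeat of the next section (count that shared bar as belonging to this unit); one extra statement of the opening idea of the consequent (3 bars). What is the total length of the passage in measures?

11 measures

Basic contrasting period: 4 + 4 = 8 bars.
8 (basic form) + 3 (extra statement) = 11.
The elision shares a bar with the next section but does not change this unit's count.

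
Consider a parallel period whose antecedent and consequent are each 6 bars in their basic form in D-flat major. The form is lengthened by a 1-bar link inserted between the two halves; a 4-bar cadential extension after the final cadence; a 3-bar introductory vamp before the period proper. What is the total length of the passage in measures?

Basic parallel period: 6 + 6 = 12 bars.
12 (basic form) + 1 (link) + 4 (cadential extension) + 3 (introduction) = 20.

20 measures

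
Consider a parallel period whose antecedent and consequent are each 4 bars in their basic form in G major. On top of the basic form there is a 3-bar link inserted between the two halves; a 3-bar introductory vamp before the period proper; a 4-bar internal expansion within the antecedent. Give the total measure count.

18 measures

Basic parallel period: 4 + 4 = 8 bars.
8 (basic form) + 3 (link) + 3 (introduction) + 4 (internal expansion) = 18.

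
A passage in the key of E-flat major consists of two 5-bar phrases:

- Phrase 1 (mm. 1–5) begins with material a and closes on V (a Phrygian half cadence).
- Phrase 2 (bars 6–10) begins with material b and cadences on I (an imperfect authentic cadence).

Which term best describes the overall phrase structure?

Phrase 1 ends with a Phrygian half cadence (weaker) and phrase 2 with an imperfect authentic cadence (stronger): antecedent + consequent = a period.
The two phrases open with different material (a / b), so the period is contrasting.

contrasting period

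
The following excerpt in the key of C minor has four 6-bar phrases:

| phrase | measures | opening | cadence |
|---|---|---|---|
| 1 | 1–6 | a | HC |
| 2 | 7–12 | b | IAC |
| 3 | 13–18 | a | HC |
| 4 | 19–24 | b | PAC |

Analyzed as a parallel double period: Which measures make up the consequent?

In a double period the four phrases pair into a large antecedent (phrases 1–2, ending imperfect authentic cadence) and a large consequent (phrases 3–4, ending perfect authentic cadence). The consequent spans measures 13–24.

measures 13–24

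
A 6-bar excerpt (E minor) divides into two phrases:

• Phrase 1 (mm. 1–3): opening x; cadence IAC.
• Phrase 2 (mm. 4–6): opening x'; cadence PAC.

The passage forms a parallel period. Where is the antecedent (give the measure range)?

measures 1–3

The antecedent is the phrase ending with the weaker cadence (imperfect authentic cadence, phrase 1) and the consequent the one ending more conclusively (perfect authentic cadence, phrase 2); the antecedent is measures 1-3.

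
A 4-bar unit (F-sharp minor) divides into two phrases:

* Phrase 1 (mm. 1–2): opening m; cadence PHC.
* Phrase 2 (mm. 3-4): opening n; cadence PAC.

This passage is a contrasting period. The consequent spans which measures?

The antecedent is the phrase ending with the weaker cadence (Phrygian half cadence, phrase 1) and the consequent the one ending more conclusively (perfect authentic cadence, phrase 2); the consequent is bars 3–4.

measures 3–4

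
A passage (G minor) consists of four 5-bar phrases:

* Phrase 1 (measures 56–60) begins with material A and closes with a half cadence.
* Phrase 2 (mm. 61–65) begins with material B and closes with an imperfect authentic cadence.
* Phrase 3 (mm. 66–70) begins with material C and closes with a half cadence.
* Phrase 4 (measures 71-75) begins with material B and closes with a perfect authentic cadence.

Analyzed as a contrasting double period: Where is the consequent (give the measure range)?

measures 66–75

In a double period the four phrases pair into a large antecedent (phrases 1–2, ending imperfect authentic cadence) and a large consequent (phrases 3–4, ending perfect authentic cadence). The consequent spans mm. 66–75.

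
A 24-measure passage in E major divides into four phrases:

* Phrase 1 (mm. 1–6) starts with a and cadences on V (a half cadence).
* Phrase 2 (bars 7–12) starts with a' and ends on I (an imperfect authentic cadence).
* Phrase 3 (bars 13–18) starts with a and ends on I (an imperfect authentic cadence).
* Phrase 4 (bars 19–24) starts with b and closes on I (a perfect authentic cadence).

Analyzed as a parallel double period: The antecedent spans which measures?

In a double period the four phrases pair into a large antecedent (phrases 1–2, ending imperfect authentic cadence) and a large consequent (phrases 3–4, ending perfect authentic cadence). The antecedent spans mm. 1–12.

measures 1–12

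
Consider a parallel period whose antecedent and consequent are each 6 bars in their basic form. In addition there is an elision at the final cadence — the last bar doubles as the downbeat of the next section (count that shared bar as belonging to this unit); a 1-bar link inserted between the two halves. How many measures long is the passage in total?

13 measures

Basic parallel period: 6 + 6 = 12 bars.
12 (basic form) + 1 (link) = 13.
The elision shares a bar with the next section but does not change this unit's count.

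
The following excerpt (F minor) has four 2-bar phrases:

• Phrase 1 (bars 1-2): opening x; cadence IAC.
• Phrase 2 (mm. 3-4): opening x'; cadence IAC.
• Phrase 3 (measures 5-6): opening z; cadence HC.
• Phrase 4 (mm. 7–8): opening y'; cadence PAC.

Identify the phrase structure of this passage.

Four phrases in two halves: the first half (measures 1-4) ends with an imperfect authentic cadence, the second (bars 5–8) with a perfect authentic cadence — a large antecedent–consequent pair, i.e. a double period.
Phrase 3 begins with different material from phrase 1, making it contrasting.

contrasting double period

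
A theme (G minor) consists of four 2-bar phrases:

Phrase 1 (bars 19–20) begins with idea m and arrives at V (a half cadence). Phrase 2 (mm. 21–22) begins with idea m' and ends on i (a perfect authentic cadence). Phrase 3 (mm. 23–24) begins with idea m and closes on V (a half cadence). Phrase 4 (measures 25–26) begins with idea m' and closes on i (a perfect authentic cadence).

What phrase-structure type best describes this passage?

repeated period

The cadence pattern HC–PAC–HC–PAC is weak–strong twice, and phrases 3–4 restate phrases 1–2: a period heard twice, not a double period (which would end weakly at phrase 2).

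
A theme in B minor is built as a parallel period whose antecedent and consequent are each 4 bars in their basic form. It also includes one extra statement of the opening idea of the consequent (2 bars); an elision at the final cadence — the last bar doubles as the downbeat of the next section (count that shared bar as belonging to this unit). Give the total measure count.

Basic parallel period: 4 + 4 = 8 bars.
8 (basic form) + 2 (extra statement) = 10.
The elision shares a bar with the next section but does not change this unit's count.

10 measures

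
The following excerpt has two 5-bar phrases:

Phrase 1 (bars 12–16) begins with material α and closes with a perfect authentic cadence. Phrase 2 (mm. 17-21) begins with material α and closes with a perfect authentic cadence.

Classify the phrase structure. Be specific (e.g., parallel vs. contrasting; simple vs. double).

Both phrases have the same opening (α) and the same cadence (perfect authentic cadence): the second is a restatement, not a consequent, so this is a repeated phrase rather than a period.

repeated phrase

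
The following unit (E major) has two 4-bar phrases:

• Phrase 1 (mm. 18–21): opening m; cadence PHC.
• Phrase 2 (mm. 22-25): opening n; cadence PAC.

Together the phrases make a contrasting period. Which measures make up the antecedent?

The phrase ending with the weaker cadence (Phrygian half cadence) is the antecedent; the one ending more conclusively (perfect authentic cadence) is the consequent. The antecedent is measures 18–21.

measures 18–21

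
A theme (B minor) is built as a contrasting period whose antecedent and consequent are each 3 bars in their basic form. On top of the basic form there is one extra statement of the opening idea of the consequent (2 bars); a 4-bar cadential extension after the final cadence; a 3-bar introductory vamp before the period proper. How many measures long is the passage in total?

15 measures

Basic contrasting period: 3 + 3 = 6 bars.
6 (basic form) + 2 (extra statement) + 4 (cadential extension) + 3 (introduction) = 15.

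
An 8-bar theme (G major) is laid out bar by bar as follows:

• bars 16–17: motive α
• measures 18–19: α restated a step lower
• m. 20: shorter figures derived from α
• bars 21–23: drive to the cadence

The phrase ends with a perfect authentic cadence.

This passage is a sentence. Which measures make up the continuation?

measures 20–23

After the presentation (bars 16-19), the continuation covers the fragmentation through the cadence: measures 20–23.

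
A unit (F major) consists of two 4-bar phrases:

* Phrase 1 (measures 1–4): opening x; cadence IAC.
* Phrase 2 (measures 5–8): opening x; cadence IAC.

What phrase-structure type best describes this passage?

repeated phrase

Both phrases have the same opening (x) and the same cadence (imperfect authentic cadence): the second is a restatement, not a consequent, so this is a repeated phrase rather than a period.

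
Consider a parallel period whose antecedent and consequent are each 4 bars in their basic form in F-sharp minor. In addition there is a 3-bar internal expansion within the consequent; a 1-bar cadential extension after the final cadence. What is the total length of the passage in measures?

Basic parallel period: 4 + 4 = 8 bars.
8 (basic form) + 3 (internal expansion) + 1 (cadential extension) = 12.

12 measures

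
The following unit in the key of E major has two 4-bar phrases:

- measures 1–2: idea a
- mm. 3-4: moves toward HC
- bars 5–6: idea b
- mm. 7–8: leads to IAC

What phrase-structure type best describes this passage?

contrasting period

Phrase 1 ends with a half cadence (weaker) and phrase 2 with an imperfect authentic cadence (stronger): antecedent + consequent = a period.
The two phrases open with different material (a / b), so the period is contrasting.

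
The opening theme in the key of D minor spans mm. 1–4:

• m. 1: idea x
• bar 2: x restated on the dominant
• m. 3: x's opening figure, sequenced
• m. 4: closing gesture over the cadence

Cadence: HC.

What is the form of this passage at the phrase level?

sentence

Basic idea (m. 1) + its repetition (bar 2) form the presentation; fragmentation and cadence (mm. 3–4) form the continuation — the 4-bar whole is a sentence.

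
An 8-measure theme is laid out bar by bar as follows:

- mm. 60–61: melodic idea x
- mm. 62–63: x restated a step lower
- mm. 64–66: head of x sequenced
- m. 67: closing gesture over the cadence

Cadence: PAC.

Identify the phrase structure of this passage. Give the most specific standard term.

Basic idea (bars 60-61) + its repetition (mm. 62-63) form the presentation; fragmentation and cadence (mm. 64–67) form the continuation — the 8-bar whole is a sentence.

sentence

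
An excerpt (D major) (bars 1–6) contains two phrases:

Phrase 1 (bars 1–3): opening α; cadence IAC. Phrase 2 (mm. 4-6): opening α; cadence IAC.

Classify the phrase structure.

Both phrases have the same opening (α) and the same cadence (imperfect authentic cadence): the second is a restatement, not a consequent, so this is a repeated phrase rather than a period.

repeated phrase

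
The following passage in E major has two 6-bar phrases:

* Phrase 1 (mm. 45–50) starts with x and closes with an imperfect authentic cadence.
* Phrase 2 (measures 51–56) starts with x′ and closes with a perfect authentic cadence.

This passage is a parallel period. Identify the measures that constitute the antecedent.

measures 45–50

The antecedent is the phrase ending with the weaker cadence (imperfect authentic cadence, phrase 1) and the consequent the one ending more conclusively (perfect authentic cadence, phrase 2); the antecedent is measures 45-50.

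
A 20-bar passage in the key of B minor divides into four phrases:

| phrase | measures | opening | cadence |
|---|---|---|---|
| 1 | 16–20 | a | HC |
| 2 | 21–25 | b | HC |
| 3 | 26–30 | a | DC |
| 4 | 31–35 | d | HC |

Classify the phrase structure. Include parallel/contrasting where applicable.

phrase group

Phrase 4 ends with a half cadence, no stronger than phrase 2's half cadence, so the four phrases do not form a double period; nor do phrases 3–4 duplicate 1–2, so it is not a repeated period. With no phrase reaching a conclusive cadence, the passage is a phrase group.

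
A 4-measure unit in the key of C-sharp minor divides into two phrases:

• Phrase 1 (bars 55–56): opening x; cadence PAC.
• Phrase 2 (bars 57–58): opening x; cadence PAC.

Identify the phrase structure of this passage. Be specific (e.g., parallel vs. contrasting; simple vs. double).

repeated phrase

Both phrases have the same opening (x) and the same cadence (perfect authentic cadence): the second is a restatement, not a consequent, so this is a repeated phrase rather than a period.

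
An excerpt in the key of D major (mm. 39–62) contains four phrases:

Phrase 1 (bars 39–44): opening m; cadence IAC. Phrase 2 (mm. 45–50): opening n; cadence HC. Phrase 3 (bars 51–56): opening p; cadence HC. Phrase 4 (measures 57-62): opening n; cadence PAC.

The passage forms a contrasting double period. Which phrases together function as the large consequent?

phrases 3 and 4

In a double period the first pair of phrases (ending half cadence) is the large antecedent and the second pair (ending perfect authentic cadence) is the large consequent; the consequent is phrases 3 and 4.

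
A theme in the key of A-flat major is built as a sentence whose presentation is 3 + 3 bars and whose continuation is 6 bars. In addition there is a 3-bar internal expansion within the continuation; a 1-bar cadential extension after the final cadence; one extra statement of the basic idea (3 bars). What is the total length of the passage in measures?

19 measures

Basic sentence: 3 + 3 + 6 = 12 bars.
12 (basic form) + 3 (internal expansion) + 1 (cadential extension) + 3 (extra statement) = 19.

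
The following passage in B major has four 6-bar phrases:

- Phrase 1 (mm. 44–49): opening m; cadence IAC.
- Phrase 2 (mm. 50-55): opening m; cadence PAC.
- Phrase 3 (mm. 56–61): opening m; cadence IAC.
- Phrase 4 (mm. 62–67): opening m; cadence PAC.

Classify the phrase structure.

repeated period

The cadence pattern IAC–PAC–IAC–PAC is weak–strong twice, and phrases 3–4 restate phrases 1–2: a period heard twice, not a double period (which would end weakly at phrase 2).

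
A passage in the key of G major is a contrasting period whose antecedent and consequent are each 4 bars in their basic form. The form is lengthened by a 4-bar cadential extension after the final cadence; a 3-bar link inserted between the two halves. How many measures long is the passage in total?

Basic contrasting period: 4 + 4 = 8 bars.
8 (basic form) + 4 (cadential extension) + 3 (link) = 15.

15 measures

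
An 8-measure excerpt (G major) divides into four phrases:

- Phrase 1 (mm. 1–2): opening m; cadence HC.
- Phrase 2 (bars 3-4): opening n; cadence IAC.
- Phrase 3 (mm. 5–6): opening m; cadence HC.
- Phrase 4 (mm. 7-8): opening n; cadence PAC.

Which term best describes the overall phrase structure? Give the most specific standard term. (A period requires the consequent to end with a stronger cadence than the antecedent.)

Four phrases in two halves: the first half (measures 1–4) ends with an imperfect authentic cadence, the second (bars 5-8) with a perfect authentic cadence — a large antecedent–consequent pair, i.e. a double period.
Phrase 3 begins with the same material as phrase 1, making it parallel.

parallel double period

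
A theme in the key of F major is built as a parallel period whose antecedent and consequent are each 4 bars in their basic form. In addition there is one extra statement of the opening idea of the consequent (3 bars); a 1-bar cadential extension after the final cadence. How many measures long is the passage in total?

Basic parallel period: 4 + 4 = 8 bars.
8 (basic form) + 3 (extra statement) + 1 (cadential extension) = 12.

12 measures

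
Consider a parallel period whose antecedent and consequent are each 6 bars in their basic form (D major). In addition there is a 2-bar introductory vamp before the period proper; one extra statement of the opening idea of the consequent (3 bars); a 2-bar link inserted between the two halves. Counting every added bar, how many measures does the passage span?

Basic parallel period: 6 + 6 = 12 bars.
12 (basic form) + 2 (introduction) + 3 (extra statement) + 2 (link) = 19.

19 measures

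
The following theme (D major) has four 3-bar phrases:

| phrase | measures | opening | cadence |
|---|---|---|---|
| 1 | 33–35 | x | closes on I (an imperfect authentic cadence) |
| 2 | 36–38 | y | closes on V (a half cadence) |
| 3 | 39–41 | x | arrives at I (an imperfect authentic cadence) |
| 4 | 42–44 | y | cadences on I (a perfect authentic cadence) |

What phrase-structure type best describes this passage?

Four phrases in two halves: the first half (mm. 33–38) ends with a half cadence, the second (bars 39–44) with a perfect authentic cadence — a large antecedent–consequent pair, i.e. a double period.
Phrase 3 begins with the same material as phrase 1, making it parallel.

parallel double period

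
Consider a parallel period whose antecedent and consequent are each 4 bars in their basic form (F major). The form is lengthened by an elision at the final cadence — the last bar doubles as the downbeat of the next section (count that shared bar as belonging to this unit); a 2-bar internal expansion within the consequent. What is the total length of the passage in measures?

Basic parallel period: 4 + 4 = 8 bars.
8 (basic form) + 2 (internal expansion) = 10.
The elision shares a bar with the next section but does not change this unit's count.

10 measures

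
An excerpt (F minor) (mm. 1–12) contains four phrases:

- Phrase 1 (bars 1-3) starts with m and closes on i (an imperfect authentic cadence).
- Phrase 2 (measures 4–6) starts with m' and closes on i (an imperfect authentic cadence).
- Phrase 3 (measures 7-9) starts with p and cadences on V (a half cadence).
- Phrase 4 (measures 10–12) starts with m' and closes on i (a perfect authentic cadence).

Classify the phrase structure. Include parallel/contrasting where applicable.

contrasting double period

Four phrases in two halves: the first half (mm. 1–6) ends with an imperfect authentic cadence, the second (measures 7-12) with a perfect authentic cadence — a large antecedent–consequent pair, i.e. a double period.
Phrase 3 begins with different material from phrase 1, making it contrasting.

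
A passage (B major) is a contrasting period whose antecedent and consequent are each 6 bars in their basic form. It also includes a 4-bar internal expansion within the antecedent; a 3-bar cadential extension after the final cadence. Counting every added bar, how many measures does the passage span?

19 measures

Basic contrasting period: 6 + 6 = 12 bars.
12 (basic form) + 4 (internal expansion) + 3 (cadential extension) = 19.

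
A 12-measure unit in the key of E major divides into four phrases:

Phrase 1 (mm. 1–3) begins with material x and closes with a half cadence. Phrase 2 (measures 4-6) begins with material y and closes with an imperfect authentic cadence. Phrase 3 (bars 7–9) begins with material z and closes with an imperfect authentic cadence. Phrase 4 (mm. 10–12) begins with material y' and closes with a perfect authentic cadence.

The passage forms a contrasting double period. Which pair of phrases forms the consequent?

phrases 3 and 4

In a double period the first pair of phrases (ending imperfect authentic cadence) is the large antecedent and the second pair (ending perfect authentic cadence) is the large consequent; the consequent is phrases 3 and 4.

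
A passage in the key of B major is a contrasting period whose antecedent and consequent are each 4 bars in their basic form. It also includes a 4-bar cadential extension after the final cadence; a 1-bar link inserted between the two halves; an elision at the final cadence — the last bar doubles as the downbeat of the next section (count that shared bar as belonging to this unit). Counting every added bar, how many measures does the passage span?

13 measures

Basic contrasting period: 4 + 4 = 8 bars.
8 (basic form) + 4 (cadential extension) + 1 (link) = 13.
The elision shares a bar with the next section but does not change this unit's count.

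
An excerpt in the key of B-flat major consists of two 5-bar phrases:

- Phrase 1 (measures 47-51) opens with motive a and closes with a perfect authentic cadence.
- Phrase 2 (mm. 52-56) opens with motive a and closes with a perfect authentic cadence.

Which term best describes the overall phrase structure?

repeated phrase

Both phrases have the same opening (a) and the same cadence (perfect authentic cadence): the second is a restatement, not a consequent, so this is a repeated phrase rather than a period.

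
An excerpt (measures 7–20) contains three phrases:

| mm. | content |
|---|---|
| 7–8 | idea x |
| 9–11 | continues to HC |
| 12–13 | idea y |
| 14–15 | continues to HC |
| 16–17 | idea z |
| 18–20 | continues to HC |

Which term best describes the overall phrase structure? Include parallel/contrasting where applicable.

The final phrase closes with a half cadence, which is not stronger than the preceding half cadence; the 3 phrases lack an overall antecedent–consequent design and so form a phrase group.

phrase group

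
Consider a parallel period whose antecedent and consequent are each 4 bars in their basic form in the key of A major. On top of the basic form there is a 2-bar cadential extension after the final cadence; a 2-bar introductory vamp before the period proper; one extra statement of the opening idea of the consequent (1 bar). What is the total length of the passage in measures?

13 measures

Basic parallel period: 4 + 4 = 8 bars.
8 (basic form) + 2 (cadential extension) + 2 (introduction) + 1 (extra statement) = 13.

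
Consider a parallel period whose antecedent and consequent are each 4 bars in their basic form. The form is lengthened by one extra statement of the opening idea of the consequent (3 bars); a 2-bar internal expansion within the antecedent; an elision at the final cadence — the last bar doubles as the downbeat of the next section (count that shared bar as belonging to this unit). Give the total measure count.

Basic parallel period: 4 + 4 = 8 bars.
8 (basic form) + 3 (extra statement) + 2 (internal expansion) = 13.
The elision shares a bar with the next section but does not change this unit's count.

13 measures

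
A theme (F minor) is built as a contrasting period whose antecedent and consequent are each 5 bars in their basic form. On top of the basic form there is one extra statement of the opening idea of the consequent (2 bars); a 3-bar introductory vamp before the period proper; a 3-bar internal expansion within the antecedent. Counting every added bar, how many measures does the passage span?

18 measures

Basic contrasting period: 5 + 5 = 10 bars.
10 (basic form) + 2 (extra statement) + 3 (introduction) + 3 (internal expansion) = 18.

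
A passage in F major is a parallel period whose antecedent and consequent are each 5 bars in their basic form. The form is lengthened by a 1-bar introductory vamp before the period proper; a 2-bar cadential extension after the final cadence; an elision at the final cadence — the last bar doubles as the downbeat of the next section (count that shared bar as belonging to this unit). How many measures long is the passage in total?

Basic parallel period: 5 + 5 = 10 bars.
10 (basic form) + 1 (introduction) + 2 (cadential extension) = 13.
The elision shares a bar with the next section but does not change this unit's count.

13 measures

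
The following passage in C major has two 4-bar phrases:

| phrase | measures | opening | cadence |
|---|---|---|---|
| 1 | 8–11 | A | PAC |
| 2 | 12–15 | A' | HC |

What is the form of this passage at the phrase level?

The second phrase closes with a half cadence, which is not stronger than the first phrase's perfect authentic cadence; without a weak→strong cadential pair there is no antecedent–consequent relationship, so this is a phrase group rather than a period.

phrase group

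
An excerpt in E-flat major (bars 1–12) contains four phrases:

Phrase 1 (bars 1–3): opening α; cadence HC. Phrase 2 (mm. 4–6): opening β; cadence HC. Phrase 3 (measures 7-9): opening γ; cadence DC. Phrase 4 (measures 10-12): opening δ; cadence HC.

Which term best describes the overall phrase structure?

phrase group

Phrase 4 ends with a half cadence, no stronger than phrase 2's half cadence, so the four phrases do not form a double period; nor do phrases 3–4 duplicate 1–2, so it is not a repeated period. With no phrase reaching a conclusive cadence, the passage is a phrase group.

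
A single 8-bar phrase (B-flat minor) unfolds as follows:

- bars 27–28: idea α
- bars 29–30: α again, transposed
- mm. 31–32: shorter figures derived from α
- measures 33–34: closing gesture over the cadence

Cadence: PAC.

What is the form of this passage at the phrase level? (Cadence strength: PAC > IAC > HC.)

sentence

Basic idea (measures 27–28) + its repetition (bars 29-30) form the presentation; fragmentation and cadence (bars 31–34) form the continuation — the 8-bar whole is a sentence.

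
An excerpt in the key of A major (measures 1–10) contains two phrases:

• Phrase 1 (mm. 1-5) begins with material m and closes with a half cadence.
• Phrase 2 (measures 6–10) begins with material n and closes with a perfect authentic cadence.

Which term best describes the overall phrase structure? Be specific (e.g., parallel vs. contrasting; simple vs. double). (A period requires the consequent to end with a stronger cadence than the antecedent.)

contrasting period

Phrase 1 ends with a half cadence (weaker) and phrase 2 with a perfect authentic cadence (stronger): antecedent + consequent = a period.
The two phrases open with different material (m / n), so the period is contrasting.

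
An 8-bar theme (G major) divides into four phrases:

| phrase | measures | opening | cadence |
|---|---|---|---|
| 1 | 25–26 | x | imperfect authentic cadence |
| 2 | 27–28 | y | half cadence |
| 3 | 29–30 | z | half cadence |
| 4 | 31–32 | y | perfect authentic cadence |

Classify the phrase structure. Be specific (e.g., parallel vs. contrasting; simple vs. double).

contrasting double period

Four phrases in two halves: the first half (measures 25–28) ends with a half cadence, the second (bars 29-32) with a perfect authentic cadence — a large antecedent–consequent pair, i.e. a double period.
Phrase 3 begins with different material from phrase 1, making it contrasting.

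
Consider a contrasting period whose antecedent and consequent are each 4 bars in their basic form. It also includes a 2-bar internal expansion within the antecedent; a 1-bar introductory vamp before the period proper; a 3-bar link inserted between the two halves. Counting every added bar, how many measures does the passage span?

Basic contrasting period: 4 + 4 = 8 bars.
8 (basic form) + 2 (internal expansion) + 1 (introduction) + 3 (link) = 14.

14 measures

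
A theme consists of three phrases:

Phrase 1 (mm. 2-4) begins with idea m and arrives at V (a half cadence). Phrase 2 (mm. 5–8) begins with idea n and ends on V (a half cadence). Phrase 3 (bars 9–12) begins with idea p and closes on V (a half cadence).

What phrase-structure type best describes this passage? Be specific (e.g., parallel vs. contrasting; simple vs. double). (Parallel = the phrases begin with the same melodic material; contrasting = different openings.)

The final phrase closes with a half cadence, which is not stronger than the preceding half cadence; the 3 phrases lack an overall antecedent–consequent design and so form a phrase group.

phrase group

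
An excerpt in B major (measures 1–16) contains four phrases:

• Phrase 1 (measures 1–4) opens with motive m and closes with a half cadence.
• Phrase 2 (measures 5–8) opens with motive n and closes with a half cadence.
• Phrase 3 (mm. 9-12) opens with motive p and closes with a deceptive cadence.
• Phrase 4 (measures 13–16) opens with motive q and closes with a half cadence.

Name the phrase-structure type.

phrase group

Phrase 4 ends with a half cadence, no stronger than phrase 2's half cadence, so the four phrases do not form a double period; nor do phrases 3–4 duplicate 1–2, so it is not a repeated period. With no phrase reaching a conclusive cadence, the passage is a phrase group.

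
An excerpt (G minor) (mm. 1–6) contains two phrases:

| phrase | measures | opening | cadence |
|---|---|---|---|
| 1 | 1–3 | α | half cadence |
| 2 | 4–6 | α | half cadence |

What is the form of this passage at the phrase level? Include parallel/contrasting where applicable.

Both phrases have the same opening (α) and the same cadence (half cadence): the second is a restatement, not a consequent, so this is a repeated phrase rather than a period.

repeated phrase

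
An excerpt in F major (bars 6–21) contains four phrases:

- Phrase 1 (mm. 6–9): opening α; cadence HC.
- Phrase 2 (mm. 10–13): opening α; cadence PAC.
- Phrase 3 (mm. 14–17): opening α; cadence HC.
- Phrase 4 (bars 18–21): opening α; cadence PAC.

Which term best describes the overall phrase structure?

repeated period

The cadence pattern HC–PAC–HC–PAC is weak–strong twice, and phrases 3–4 restate phrases 1–2: a period heard twice, not a double period (which would end weakly at phrase 2).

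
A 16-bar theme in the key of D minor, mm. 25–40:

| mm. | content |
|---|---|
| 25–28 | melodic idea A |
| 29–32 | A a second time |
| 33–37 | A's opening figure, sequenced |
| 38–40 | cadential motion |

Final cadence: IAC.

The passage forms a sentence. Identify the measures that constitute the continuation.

measures 33–40

After the presentation (mm. 25–32), the continuation covers the fragmentation through the cadence: mm. 33–40.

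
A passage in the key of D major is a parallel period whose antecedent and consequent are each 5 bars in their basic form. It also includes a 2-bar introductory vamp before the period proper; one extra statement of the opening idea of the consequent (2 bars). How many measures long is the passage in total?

Basic parallel period: 5 + 5 = 10 bars.
10 (basic form) + 2 (introduction) + 2 (extra statement) = 14.

14 measures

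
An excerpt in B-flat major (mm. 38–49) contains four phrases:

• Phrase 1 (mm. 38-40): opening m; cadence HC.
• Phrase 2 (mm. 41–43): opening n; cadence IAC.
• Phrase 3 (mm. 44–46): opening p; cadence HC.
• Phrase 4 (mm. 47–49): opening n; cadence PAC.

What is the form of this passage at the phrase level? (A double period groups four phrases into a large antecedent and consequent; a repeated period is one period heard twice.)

Four phrases in two halves: the first half (mm. 38–43) ends with an imperfect authentic cadence, the second (mm. 44–49) with a perfect authentic cadence — a large antecedent–consequent pair, i.e. a double period.
Phrase 3 begins with different material from phrase 1, making it contrasting.

contrasting double period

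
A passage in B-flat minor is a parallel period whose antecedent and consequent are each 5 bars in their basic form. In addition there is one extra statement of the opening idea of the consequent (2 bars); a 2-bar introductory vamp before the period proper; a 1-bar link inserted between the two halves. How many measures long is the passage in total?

Basic parallel period: 5 + 5 = 10 bars.
10 (basic form) + 2 (extra statement) + 2 (introduction) + 1 (link) = 15.

15 measures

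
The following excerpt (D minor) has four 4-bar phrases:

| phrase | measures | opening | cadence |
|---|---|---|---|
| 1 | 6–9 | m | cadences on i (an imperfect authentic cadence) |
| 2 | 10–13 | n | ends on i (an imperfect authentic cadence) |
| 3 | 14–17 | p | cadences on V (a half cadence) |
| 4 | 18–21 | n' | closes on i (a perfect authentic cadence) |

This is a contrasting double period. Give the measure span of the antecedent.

measures 6–13

In a double period the first pair of phrases (ending imperfect authentic cadence) is the large antecedent and the second pair (ending perfect authentic cadence) is the large consequent; the antecedent is measures 6–13.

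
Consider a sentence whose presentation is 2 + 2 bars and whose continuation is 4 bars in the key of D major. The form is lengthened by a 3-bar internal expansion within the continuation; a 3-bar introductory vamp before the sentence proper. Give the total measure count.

14 measures

Basic sentence: 2 + 2 + 4 = 8 bars.
8 (basic form) + 3 (internal expansion) + 3 (introduction) = 14.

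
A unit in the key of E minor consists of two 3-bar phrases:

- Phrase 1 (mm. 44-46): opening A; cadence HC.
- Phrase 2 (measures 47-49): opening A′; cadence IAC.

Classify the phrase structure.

Phrase 1 ends with a half cadence (weaker) and phrase 2 with an imperfect authentic cadence (stronger): antecedent + consequent = a period.
The two phrases open with the same material (A / A′), so the period is parallel.

parallel period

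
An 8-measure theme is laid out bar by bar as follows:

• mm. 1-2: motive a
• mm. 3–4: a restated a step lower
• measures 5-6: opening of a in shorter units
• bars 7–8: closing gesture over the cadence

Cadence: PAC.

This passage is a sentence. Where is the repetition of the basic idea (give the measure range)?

The presentation of a sentence is the basic idea (mm. 1-2) plus its repetition (mm. 3–4); the repetition of the basic idea is therefore measures 3–4.

measures 3–4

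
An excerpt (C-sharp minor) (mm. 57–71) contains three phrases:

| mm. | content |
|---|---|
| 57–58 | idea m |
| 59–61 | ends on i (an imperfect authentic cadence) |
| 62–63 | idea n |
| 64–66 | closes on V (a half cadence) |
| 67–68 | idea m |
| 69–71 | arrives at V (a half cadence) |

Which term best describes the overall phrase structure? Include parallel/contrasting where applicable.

The final phrase closes with a half cadence, which is not stronger than the preceding half cadence; the 3 phrases lack an overall antecedent–consequent design and so form a phrase group.

phrase group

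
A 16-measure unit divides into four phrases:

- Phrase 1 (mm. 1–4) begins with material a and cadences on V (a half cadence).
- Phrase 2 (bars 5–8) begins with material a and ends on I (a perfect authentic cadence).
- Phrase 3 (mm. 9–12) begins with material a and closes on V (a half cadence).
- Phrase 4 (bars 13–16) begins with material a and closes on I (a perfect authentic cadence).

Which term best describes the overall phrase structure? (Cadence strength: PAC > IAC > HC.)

repeated period

The cadence pattern HC–PAC–HC–PAC is weak–strong twice, and phrases 3–4 restate phrases 1–2: a period heard twice, not a double period (which would end weakly at phrase 2).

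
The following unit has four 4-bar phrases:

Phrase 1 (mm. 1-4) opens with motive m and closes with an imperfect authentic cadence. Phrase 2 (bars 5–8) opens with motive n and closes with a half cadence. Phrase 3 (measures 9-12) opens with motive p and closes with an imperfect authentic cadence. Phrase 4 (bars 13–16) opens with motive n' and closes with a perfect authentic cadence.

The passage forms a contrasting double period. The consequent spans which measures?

In a double period the four phrases pair into a large antecedent (phrases 1–2, ending half cadence) and a large consequent (phrases 3–4, ending perfect authentic cadence). The consequent spans mm. 9–16.

measures 9–16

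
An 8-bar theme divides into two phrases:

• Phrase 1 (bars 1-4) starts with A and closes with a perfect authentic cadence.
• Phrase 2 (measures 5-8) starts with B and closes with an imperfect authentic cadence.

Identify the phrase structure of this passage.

phrase group

The second phrase closes with an imperfect authentic cadence, which is not stronger than the first phrase's perfect authentic cadence; without a weak→strong cadential pair there is no antecedent–consequent relationship, so this is a phrase group rather than a period.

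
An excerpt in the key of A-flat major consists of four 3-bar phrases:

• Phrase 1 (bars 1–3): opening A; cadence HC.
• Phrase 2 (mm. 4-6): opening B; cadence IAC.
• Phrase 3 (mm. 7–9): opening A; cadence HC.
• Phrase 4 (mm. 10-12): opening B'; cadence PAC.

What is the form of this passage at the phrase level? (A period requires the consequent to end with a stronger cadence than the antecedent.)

parallel double period

Four phrases in two halves: the first half (bars 1-6) ends with an imperfect authentic cadence, the second (measures 7-12) with a perfect authentic cadence — a large antecedent–consequent pair, i.e. a double period.
Phrase 3 begins with the same material as phrase 1, making it parallel.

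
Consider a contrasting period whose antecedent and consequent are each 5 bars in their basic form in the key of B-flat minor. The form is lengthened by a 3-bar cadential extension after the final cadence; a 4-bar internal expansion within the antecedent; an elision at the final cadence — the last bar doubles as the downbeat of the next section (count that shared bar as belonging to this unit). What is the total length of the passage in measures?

17 measures

Basic contrasting period: 5 + 5 = 10 bars.
10 (basic form) + 3 (cadential extension) + 4 (internal expansion) = 17.
The elision shares a bar with the next section but does not change this unit's count.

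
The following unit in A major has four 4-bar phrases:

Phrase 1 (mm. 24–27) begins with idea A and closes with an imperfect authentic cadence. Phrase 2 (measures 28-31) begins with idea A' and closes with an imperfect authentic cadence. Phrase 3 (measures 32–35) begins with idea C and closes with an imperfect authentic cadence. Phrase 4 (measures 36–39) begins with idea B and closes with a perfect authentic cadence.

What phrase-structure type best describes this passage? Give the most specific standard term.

contrasting double period

Four phrases in two halves: the first half (mm. 24-31) ends with an imperfect authentic cadence, the second (mm. 32–39) with a perfect authentic cadence — a large antecedent–consequent pair, i.e. a double period.
Phrase 3 begins with different material from phrase 1, making it contrasting.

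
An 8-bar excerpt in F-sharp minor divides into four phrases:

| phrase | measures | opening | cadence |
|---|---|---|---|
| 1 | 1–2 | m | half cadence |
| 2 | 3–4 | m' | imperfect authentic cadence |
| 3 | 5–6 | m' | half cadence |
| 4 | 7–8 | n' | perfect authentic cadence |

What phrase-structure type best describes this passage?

parallel double period

Four phrases in two halves: the first half (bars 1–4) ends with an imperfect authentic cadence, the second (bars 5–8) with a perfect authentic cadence — a large antecedent–consequent pair, i.e. a double period.
Phrase 3 begins with the same material as phrase 1, making it parallel.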